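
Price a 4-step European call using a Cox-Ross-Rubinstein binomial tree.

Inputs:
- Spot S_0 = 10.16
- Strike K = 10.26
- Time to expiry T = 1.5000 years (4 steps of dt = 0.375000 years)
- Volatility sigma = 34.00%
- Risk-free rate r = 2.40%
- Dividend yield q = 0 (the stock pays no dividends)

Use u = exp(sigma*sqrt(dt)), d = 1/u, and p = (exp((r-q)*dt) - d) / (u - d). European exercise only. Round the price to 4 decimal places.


Answer: Price = V(0,0) = 1.7068

Derivation:
dt = T/N = 0.375000
u = exp(sigma*sqrt(dt)) = 1.231468; d = 1/u = 0.812039
p = (exp((r-q)*dt) - d) / (u - d) = 0.469690
Discount per step: exp(-r*dt) = 0.991040
Stock lattice S(k, i) with i counting down-moves:
  k=0: S(0,0) = 10.1600
  k=1: S(1,0) = 12.5117; S(1,1) = 8.2503
  k=2: S(2,0) = 15.4078; S(2,1) = 10.1600; S(2,2) = 6.6996
  k=3: S(3,0) = 18.9742; S(3,1) = 12.5117; S(3,2) = 8.2503; S(3,3) = 5.4403
  k=4: S(4,0) = 23.3661; S(4,1) = 15.4078; S(4,2) = 10.1600; S(4,3) = 6.6996; S(4,4) = 4.4178
Terminal payoffs V(N, i) = max(S_T - K, 0):
  V(4,0) = 13.106070; V(4,1) = 5.147766; V(4,2) = 0.000000; V(4,3) = 0.000000; V(4,4) = 0.000000
Backward induction: V(k, i) = exp(-r*dt) * [p * V(k+1, i) + (1-p) * V(k+1, i+1)].
  V(3,0) = exp(-r*dt) * [p*13.106070 + (1-p)*5.147766] = 8.806091
  V(3,1) = exp(-r*dt) * [p*5.147766 + (1-p)*0.000000] = 2.396192
  V(3,2) = exp(-r*dt) * [p*0.000000 + (1-p)*0.000000] = 0.000000
  V(3,3) = exp(-r*dt) * [p*0.000000 + (1-p)*0.000000] = 0.000000
  V(2,0) = exp(-r*dt) * [p*8.806091 + (1-p)*2.396192] = 5.358415
  V(2,1) = exp(-r*dt) * [p*2.396192 + (1-p)*0.000000] = 1.115384
  V(2,2) = exp(-r*dt) * [p*0.000000 + (1-p)*0.000000] = 0.000000
  V(1,0) = exp(-r*dt) * [p*5.358415 + (1-p)*1.115384] = 3.080445
  V(1,1) = exp(-r*dt) * [p*1.115384 + (1-p)*0.000000] = 0.519191
  V(0,0) = exp(-r*dt) * [p*3.080445 + (1-p)*0.519191] = 1.706757


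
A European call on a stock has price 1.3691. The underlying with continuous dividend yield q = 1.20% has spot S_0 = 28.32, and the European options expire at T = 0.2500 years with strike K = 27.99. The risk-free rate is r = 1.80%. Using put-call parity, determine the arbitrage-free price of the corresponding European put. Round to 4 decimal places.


Put-call parity: C - P = S_0 * exp(-qT) - K * exp(-rT).
S_0 * exp(-qT) = 28.3200 * 0.99700450 = 28.23516731
K * exp(-rT) = 27.9900 * 0.99551011 = 27.86432797
P = C - S*exp(-qT) + K*exp(-rT)
P = 1.3691 - 28.23516731 + 27.86432797 = 0.9983

Answer: Put price = 0.9983


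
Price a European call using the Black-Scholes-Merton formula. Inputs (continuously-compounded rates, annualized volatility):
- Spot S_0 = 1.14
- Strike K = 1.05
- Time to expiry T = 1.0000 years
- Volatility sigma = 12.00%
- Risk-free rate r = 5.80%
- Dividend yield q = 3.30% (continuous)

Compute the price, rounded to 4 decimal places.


d1 = (ln(S/K) + (r - q + 0.5*sigma^2) * T) / (sigma * sqrt(T)) = 0.95365082
d2 = d1 - sigma * sqrt(T) = 0.83365082
exp(-rT) = 0.94364995; exp(-qT) = 0.96753856
C = S_0 * exp(-qT) * N(d1) - K * exp(-rT) * N(d2)
N(d1) = 0.82986979; N(d2) = 0.79776111
C = 1.1400 * 0.96753856 * 0.82986979 - 1.0500 * 0.94364995 * 0.79776111 = 0.1249

Answer: Price = 0.1249


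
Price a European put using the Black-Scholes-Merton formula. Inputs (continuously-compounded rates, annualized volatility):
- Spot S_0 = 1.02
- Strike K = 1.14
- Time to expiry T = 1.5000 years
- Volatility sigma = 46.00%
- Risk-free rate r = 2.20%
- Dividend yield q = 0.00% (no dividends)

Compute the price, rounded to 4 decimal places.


Answer: Price = 0.2792

Derivation:
d1 = (ln(S/K) + (r - q + 0.5*sigma^2) * T) / (sigma * sqrt(T)) = 0.14284140
d2 = d1 - sigma * sqrt(T) = -0.42054124
exp(-rT) = 0.96753856; exp(-qT) = 1.00000000
P = K * exp(-rT) * N(-d2) - S_0 * exp(-qT) * N(-d1)
N(-d1) = 0.44320772; N(-d2) = 0.66295495
P = 1.1400 * 0.96753856 * 0.66295495 - 1.0200 * 1.00000000 * 0.44320772 = 0.2792


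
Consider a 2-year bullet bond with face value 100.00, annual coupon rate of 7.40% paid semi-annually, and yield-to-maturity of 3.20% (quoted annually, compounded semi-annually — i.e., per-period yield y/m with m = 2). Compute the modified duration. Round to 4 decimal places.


Coupon per period c = face * coupon_rate / m = 3.700000
Periods per year m = 2; per-period yield y/m = 0.016000
Number of cashflows N = 4
Cashflows (t years, CF_t, discount factor 1/(1+y/m)^(m*t), PV):
  t = 0.5000: CF_t = 3.700000, DF = 0.984252, PV = 3.641732
  t = 1.0000: CF_t = 3.700000, DF = 0.968752, PV = 3.584382
  t = 1.5000: CF_t = 3.700000, DF = 0.953496, PV = 3.527935
  t = 2.0000: CF_t = 103.700000, DF = 0.938480, PV = 97.320409
Price P = sum_t PV_t = 108.074458
First compute Macaulay numerator sum_t t * PV_t:
  t * PV_t at t = 0.5000: 1.820866
  t * PV_t at t = 1.0000: 3.584382
  t * PV_t at t = 1.5000: 5.291903
  t * PV_t at t = 2.0000: 194.640818
Macaulay duration D = 205.337969 / 108.074458 = 1.899968
Modified duration = D / (1 + y/m) = 1.899968 / (1 + 0.016000) = 1.870047

Answer: Modified duration = 1.8700


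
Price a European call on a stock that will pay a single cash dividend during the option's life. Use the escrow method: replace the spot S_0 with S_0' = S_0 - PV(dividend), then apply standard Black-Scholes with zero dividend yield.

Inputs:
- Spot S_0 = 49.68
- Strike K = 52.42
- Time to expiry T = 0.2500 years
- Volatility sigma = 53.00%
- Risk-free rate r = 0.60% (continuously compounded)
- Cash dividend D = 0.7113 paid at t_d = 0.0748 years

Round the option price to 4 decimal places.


PV(D) = D * exp(-r * t_d) = 0.7113 * 0.99955130 = 0.71098084
S_0' = S_0 - PV(D) = 49.6800 - 0.71098084 = 48.96901916
d1 = (ln(S_0'/K) + (r + sigma^2/2)*T) / (sigma*sqrt(T)) = -0.11882212
d2 = d1 - sigma*sqrt(T) = -0.38382212
exp(-rT) = 0.99850112
N(d1) = 0.45270814; N(d2) = 0.35055515
C = S_0' * N(d1) - K * exp(-rT) * N(d2) = 48.96901916 * 0.45270814 - 52.4200 * 0.99850112 * 0.35055515 = 3.8201

Answer: Price = 3.8201


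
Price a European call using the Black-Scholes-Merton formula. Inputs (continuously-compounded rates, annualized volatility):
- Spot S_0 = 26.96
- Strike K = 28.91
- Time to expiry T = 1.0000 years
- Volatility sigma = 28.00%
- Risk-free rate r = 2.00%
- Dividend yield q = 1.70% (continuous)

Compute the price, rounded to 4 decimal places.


d1 = (ln(S/K) + (r - q + 0.5*sigma^2) * T) / (sigma * sqrt(T)) = -0.09869025
d2 = d1 - sigma * sqrt(T) = -0.37869025
exp(-rT) = 0.98019867; exp(-qT) = 0.98314368
C = S_0 * exp(-qT) * N(d1) - K * exp(-rT) * N(d2)
N(d1) = 0.46069211; N(d2) = 0.35245895
C = 26.9600 * 0.98314368 * 0.46069211 - 28.9100 * 0.98019867 * 0.35245895 = 2.2231

Answer: Price = 2.2231


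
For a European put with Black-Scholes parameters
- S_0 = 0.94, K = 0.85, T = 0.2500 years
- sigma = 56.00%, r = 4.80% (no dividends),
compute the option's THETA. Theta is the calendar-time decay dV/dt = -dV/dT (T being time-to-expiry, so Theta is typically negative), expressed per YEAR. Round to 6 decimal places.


d1 = 0.5422983064; d2 = 0.2622983064
phi(d1) = 0.3443894087; exp(-qT) = 1.0000000000; exp(-rT) = 0.9880717129
Theta = -S*exp(-qT)*phi(d1)*sigma/(2*sqrt(T)) + r*K*exp(-rT)*N(-d2) - q*S*exp(-qT)*N(-d1)
N(-d1) = 0.2938065111; N(-d2) = 0.3965457338; sqrt(T) = 0.5000000000
Term 1 = -0.9400 * 1.0000000000 * 0.3443894087 * 0.5600 / (2 * 0.5000000000) = -0.1812865847
Term 2 = 0.0480 * 0.8500 * 0.9880717129 * 0.3965457338 = 0.0159860774
Term 3 = 0 (no dividend yield, q = 0)
Theta = -0.1812865847 + (0.0159860774) + (0.0000000000) = -0.165301

Answer: Theta = -0.165301


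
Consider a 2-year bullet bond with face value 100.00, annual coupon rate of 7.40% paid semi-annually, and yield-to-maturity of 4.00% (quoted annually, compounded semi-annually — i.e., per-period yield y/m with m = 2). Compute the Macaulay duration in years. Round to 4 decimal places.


Coupon per period c = face * coupon_rate / m = 3.700000
Periods per year m = 2; per-period yield y/m = 0.020000
Number of cashflows N = 4
Cashflows (t years, CF_t, discount factor 1/(1+y/m)^(m*t), PV):
  t = 0.5000: CF_t = 3.700000, DF = 0.980392, PV = 3.627451
  t = 1.0000: CF_t = 3.700000, DF = 0.961169, PV = 3.556324
  t = 1.5000: CF_t = 3.700000, DF = 0.942322, PV = 3.486593
  t = 2.0000: CF_t = 103.700000, DF = 0.923845, PV = 95.802771
Price P = sum_t PV_t = 106.473139
Macaulay numerator sum_t t * PV_t:
  t * PV_t at t = 0.5000: 1.813725
  t * PV_t at t = 1.0000: 3.556324
  t * PV_t at t = 1.5000: 5.229889
  t * PV_t at t = 2.0000: 191.605541
Macaulay duration D = (sum_t t * PV_t) / P = 202.205480 / 106.473139 = 1.899122

Answer: Macaulay duration = 1.8991 years


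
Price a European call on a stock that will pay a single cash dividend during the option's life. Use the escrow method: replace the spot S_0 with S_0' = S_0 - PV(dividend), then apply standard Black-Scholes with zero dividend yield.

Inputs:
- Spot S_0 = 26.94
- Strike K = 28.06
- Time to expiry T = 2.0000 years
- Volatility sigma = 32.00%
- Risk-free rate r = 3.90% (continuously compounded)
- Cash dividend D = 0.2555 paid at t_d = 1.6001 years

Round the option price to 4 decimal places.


PV(D) = D * exp(-r * t_d) = 0.2555 * 0.93950334 = 0.24004310
S_0' = S_0 - PV(D) = 26.9400 - 0.24004310 = 26.69995690
d1 = (ln(S_0'/K) + (r + sigma^2/2)*T) / (sigma*sqrt(T)) = 0.28884622
d2 = d1 - sigma*sqrt(T) = -0.16370212
exp(-rT) = 0.92496443
N(d1) = 0.61365047; N(d2) = 0.43498282
C = S_0' * N(d1) - K * exp(-rT) * N(d2) = 26.69995690 * 0.61365047 - 28.0600 * 0.92496443 * 0.43498282 = 5.0947

Answer: Price = 5.0947


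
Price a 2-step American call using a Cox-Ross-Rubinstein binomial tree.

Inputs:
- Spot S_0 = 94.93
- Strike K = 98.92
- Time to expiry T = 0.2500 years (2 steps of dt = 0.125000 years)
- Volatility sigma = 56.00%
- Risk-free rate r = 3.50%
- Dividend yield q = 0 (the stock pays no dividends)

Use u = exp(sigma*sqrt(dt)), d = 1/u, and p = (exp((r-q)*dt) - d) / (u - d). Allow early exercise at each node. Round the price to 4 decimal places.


Answer: Price = V(0,0) = 8.9013

Derivation:
dt = T/N = 0.125000
u = exp(sigma*sqrt(dt)) = 1.218950; d = 1/u = 0.820378
p = (exp((r-q)*dt) - d) / (u - d) = 0.461664
Discount per step: exp(-r*dt) = 0.995635
Stock lattice S(k, i) with i counting down-moves:
  k=0: S(0,0) = 94.9300
  k=1: S(1,0) = 115.7149; S(1,1) = 77.8785
  k=2: S(2,0) = 141.0507; S(2,1) = 94.9300; S(2,2) = 63.8898
Terminal payoffs V(N, i) = max(S_T - K, 0):
  V(2,0) = 42.130725; V(2,1) = 0.000000; V(2,2) = 0.000000
Backward induction: V(k, i) = exp(-r*dt) * [p * V(k+1, i) + (1-p) * V(k+1, i+1)]; then take max(V_cont, immediate exercise) for American.
  V(1,0) = exp(-r*dt) * [p*42.130725 + (1-p)*0.000000] = 19.365343; exercise = 16.794931; V(1,0) = max -> 19.365343
  V(1,1) = exp(-r*dt) * [p*0.000000 + (1-p)*0.000000] = 0.000000; exercise = 0.000000; V(1,1) = max -> 0.000000
  V(0,0) = exp(-r*dt) * [p*19.365343 + (1-p)*0.000000] = 8.901260; exercise = 0.000000; V(0,0) = max -> 8.901260


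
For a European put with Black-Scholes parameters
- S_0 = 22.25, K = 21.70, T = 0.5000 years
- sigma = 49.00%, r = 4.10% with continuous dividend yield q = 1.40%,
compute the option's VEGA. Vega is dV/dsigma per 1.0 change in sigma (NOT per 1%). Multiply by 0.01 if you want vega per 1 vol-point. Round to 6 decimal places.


d1 = 0.2844437987; d2 = -0.0620385241
phi(d1) = 0.3831254987; exp(-qT) = 0.9930244429; exp(-rT) = 0.9797086965
Vega = S * exp(-qT) * phi(d1) * sqrt(T) = 22.2500 * 0.9930244429 * 0.3831254987 * 0.7071067812 = 5.985715

Answer: Vega = 5.985715


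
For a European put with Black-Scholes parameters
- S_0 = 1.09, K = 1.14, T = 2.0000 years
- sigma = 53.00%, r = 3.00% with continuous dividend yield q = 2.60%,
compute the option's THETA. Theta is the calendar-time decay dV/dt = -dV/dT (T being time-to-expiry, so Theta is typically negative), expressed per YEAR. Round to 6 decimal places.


d1 = 0.3256019049; d2 = -0.4239312831
phi(d1) = 0.3783457445; exp(-qT) = 0.9493288668; exp(-rT) = 0.9417645336
Theta = -S*exp(-qT)*phi(d1)*sigma/(2*sqrt(T)) + r*K*exp(-rT)*N(-d2) - q*S*exp(-qT)*N(-d1)
N(-d1) = 0.3723627854; N(-d2) = 0.6641920356; sqrt(T) = 1.4142135624
Term 1 = -1.0900 * 0.9493288668 * 0.3783457445 * 0.5300 / (2 * 1.4142135624) = -0.0733606067
Term 2 = 0.0300 * 1.1400 * 0.9417645336 * 0.6641920356 = 0.0213925276
Term 3 = -0.0260 * 1.0900 * 0.9493288668 * 0.3723627854 = -0.0100180410
Theta = -0.0733606067 + (0.0213925276) + (-0.0100180410) = -0.061986

Answer: Theta = -0.061986


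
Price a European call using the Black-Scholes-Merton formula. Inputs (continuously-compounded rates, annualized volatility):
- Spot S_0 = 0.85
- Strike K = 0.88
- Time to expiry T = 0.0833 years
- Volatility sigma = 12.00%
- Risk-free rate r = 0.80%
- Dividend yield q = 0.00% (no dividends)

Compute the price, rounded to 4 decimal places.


Answer: Price = 0.0026

Derivation:
d1 = (ln(S/K) + (r - q + 0.5*sigma^2) * T) / (sigma * sqrt(T)) = -0.96492793
d2 = d1 - sigma * sqrt(T) = -0.99956201
exp(-rT) = 0.99933382; exp(-qT) = 1.00000000
C = S_0 * exp(-qT) * N(d1) - K * exp(-rT) * N(d2)
N(d1) = 0.16729046; N(d2) = 0.15876126
C = 0.8500 * 1.00000000 * 0.16729046 - 0.8800 * 0.99933382 * 0.15876126 = 0.0026


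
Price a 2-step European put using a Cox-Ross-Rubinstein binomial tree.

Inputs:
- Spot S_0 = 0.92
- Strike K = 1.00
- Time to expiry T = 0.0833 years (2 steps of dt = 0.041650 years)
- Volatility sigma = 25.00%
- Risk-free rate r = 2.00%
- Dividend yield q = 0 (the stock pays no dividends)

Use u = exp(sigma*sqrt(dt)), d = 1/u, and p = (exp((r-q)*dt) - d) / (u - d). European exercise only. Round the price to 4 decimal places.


dt = T/N = 0.041650
u = exp(sigma*sqrt(dt)) = 1.052345; d = 1/u = 0.950259
p = (exp((r-q)*dt) - d) / (u - d) = 0.495411
Discount per step: exp(-r*dt) = 0.999167
Stock lattice S(k, i) with i counting down-moves:
  k=0: S(0,0) = 0.9200
  k=1: S(1,0) = 0.9682; S(1,1) = 0.8742
  k=2: S(2,0) = 1.0188; S(2,1) = 0.9200; S(2,2) = 0.8308
Terminal payoffs V(N, i) = max(K - S_T, 0):
  V(2,0) = 0.000000; V(2,1) = 0.080000; V(2,2) = 0.169247
Backward induction: V(k, i) = exp(-r*dt) * [p * V(k+1, i) + (1-p) * V(k+1, i+1)].
  V(1,0) = exp(-r*dt) * [p*0.000000 + (1-p)*0.080000] = 0.040334
  V(1,1) = exp(-r*dt) * [p*0.080000 + (1-p)*0.169247] = 0.124929
  V(0,0) = exp(-r*dt) * [p*0.040334 + (1-p)*0.124929] = 0.082950

Answer: Price = V(0,0) = 0.0830


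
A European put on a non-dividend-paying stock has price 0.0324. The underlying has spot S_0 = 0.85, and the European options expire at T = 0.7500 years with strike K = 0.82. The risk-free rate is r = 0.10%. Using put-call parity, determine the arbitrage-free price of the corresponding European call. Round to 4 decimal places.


Put-call parity: C - P = S_0 * exp(-qT) - K * exp(-rT).
S_0 * exp(-qT) = 0.8500 * 1.00000000 = 0.85000000
K * exp(-rT) = 0.8200 * 0.99925028 = 0.81938523
C = P + S*exp(-qT) - K*exp(-rT)
C = 0.0324 + 0.85000000 - 0.81938523 = 0.0630

Answer: Call price = 0.0630


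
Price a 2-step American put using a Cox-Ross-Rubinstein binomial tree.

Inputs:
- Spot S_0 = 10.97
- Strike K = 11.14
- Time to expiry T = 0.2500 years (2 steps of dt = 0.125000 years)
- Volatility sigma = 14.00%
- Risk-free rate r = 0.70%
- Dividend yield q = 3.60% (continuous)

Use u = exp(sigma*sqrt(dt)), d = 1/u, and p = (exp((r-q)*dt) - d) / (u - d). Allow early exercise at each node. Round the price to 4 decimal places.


dt = T/N = 0.125000
u = exp(sigma*sqrt(dt)) = 1.050743; d = 1/u = 0.951708
p = (exp((r-q)*dt) - d) / (u - d) = 0.451091
Discount per step: exp(-r*dt) = 0.999125
Stock lattice S(k, i) with i counting down-moves:
  k=0: S(0,0) = 10.9700
  k=1: S(1,0) = 11.5267; S(1,1) = 10.4402
  k=2: S(2,0) = 12.1115; S(2,1) = 10.9700; S(2,2) = 9.9360
Terminal payoffs V(N, i) = max(K - S_T, 0):
  V(2,0) = 0.000000; V(2,1) = 0.170000; V(2,2) = 1.203952
Backward induction: V(k, i) = exp(-r*dt) * [p * V(k+1, i) + (1-p) * V(k+1, i+1)]; then take max(V_cont, immediate exercise) for American.
  V(1,0) = exp(-r*dt) * [p*0.000000 + (1-p)*0.170000] = 0.093233; exercise = 0.000000; V(1,0) = max -> 0.093233
  V(1,1) = exp(-r*dt) * [p*0.170000 + (1-p)*1.203952] = 0.736900; exercise = 0.699768; V(1,1) = max -> 0.736900
  V(0,0) = exp(-r*dt) * [p*0.093233 + (1-p)*0.736900] = 0.446157; exercise = 0.170000; V(0,0) = max -> 0.446157

Answer: Price = V(0,0) = 0.4462


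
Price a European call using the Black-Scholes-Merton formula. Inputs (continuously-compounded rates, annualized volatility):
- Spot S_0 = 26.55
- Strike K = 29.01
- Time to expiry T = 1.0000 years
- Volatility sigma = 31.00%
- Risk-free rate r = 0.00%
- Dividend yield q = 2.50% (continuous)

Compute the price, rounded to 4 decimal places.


Answer: Price = 2.0463

Derivation:
d1 = (ln(S/K) + (r - q + 0.5*sigma^2) * T) / (sigma * sqrt(T)) = -0.21148661
d2 = d1 - sigma * sqrt(T) = -0.52148661
exp(-rT) = 1.00000000; exp(-qT) = 0.97530991
C = S_0 * exp(-qT) * N(d1) - K * exp(-rT) * N(d2)
N(d1) = 0.41625379; N(d2) = 0.30101391
C = 26.5500 * 0.97530991 * 0.41625379 - 29.0100 * 1.00000000 * 0.30101391 = 2.0463


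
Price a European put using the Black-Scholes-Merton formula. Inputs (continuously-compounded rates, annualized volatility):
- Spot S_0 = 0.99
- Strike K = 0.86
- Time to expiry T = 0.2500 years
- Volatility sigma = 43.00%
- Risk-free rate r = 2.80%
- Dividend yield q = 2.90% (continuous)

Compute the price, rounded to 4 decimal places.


Answer: Price = 0.0303

Derivation:
d1 = (ln(S/K) + (r - q + 0.5*sigma^2) * T) / (sigma * sqrt(T)) = 0.76109327
d2 = d1 - sigma * sqrt(T) = 0.54609327
exp(-rT) = 0.99302444; exp(-qT) = 0.99277622
P = K * exp(-rT) * N(-d2) - S_0 * exp(-qT) * N(-d1)
N(-d1) = 0.22330068; N(-d2) = 0.29250091
P = 0.8600 * 0.99302444 * 0.29250091 - 0.9900 * 0.99277622 * 0.22330068 = 0.0303


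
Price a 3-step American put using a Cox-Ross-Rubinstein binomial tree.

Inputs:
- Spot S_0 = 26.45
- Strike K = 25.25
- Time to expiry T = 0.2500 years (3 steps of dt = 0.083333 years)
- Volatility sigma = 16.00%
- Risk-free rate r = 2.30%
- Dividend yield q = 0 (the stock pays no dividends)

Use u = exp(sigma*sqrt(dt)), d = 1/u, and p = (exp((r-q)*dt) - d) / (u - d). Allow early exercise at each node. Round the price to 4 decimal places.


Answer: Price = V(0,0) = 0.2721

Derivation:
dt = T/N = 0.083333
u = exp(sigma*sqrt(dt)) = 1.047271; d = 1/u = 0.954862
p = (exp((r-q)*dt) - d) / (u - d) = 0.509216
Discount per step: exp(-r*dt) = 0.998085
Stock lattice S(k, i) with i counting down-moves:
  k=0: S(0,0) = 26.4500
  k=1: S(1,0) = 27.7003; S(1,1) = 25.2561
  k=2: S(2,0) = 29.0098; S(2,1) = 26.4500; S(2,2) = 24.1161
  k=3: S(3,0) = 30.3811; S(3,1) = 27.7003; S(3,2) = 25.2561; S(3,3) = 23.0276
Terminal payoffs V(N, i) = max(K - S_T, 0):
  V(3,0) = 0.000000; V(3,1) = 0.000000; V(3,2) = 0.000000; V(3,3) = 2.222432
Backward induction: V(k, i) = exp(-r*dt) * [p * V(k+1, i) + (1-p) * V(k+1, i+1)]; then take max(V_cont, immediate exercise) for American.
  V(2,0) = exp(-r*dt) * [p*0.000000 + (1-p)*0.000000] = 0.000000; exercise = 0.000000; V(2,0) = max -> 0.000000
  V(2,1) = exp(-r*dt) * [p*0.000000 + (1-p)*0.000000] = 0.000000; exercise = 0.000000; V(2,1) = max -> 0.000000
  V(2,2) = exp(-r*dt) * [p*0.000000 + (1-p)*2.222432] = 1.088645; exercise = 1.133889; V(2,2) = max -> 1.133889
  V(1,0) = exp(-r*dt) * [p*0.000000 + (1-p)*0.000000] = 0.000000; exercise = 0.000000; V(1,0) = max -> 0.000000
  V(1,1) = exp(-r*dt) * [p*0.000000 + (1-p)*1.133889] = 0.555429; exercise = 0.000000; V(1,1) = max -> 0.555429
  V(0,0) = exp(-r*dt) * [p*0.000000 + (1-p)*0.555429] = 0.272074; exercise = 0.000000; V(0,0) = max -> 0.272074


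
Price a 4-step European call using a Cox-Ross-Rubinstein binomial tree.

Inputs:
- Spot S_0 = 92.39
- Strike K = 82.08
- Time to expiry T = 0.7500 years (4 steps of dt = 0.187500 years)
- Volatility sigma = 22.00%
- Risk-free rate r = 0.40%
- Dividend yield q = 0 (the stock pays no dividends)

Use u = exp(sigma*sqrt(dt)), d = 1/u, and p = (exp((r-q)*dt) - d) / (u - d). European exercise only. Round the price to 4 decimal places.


dt = T/N = 0.187500
u = exp(sigma*sqrt(dt)) = 1.099948; d = 1/u = 0.909134
p = (exp((r-q)*dt) - d) / (u - d) = 0.480134
Discount per step: exp(-r*dt) = 0.999250
Stock lattice S(k, i) with i counting down-moves:
  k=0: S(0,0) = 92.3900
  k=1: S(1,0) = 101.6242; S(1,1) = 83.9949
  k=2: S(2,0) = 111.7813; S(2,1) = 92.3900; S(2,2) = 76.3626
  k=3: S(3,0) = 122.9536; S(3,1) = 101.6242; S(3,2) = 83.9949; S(3,3) = 69.4238
  k=4: S(4,0) = 135.2426; S(4,1) = 111.7813; S(4,2) = 92.3900; S(4,3) = 76.3626; S(4,4) = 63.1156
Terminal payoffs V(N, i) = max(S_T - K, 0):
  V(4,0) = 53.162562; V(4,1) = 29.701306; V(4,2) = 10.310000; V(4,3) = 0.000000; V(4,4) = 0.000000
Backward induction: V(k, i) = exp(-r*dt) * [p * V(k+1, i) + (1-p) * V(k+1, i+1)].
  V(3,0) = exp(-r*dt) * [p*53.162562 + (1-p)*29.701306] = 40.935147
  V(3,1) = exp(-r*dt) * [p*29.701306 + (1-p)*10.310000] = 19.605721
  V(3,2) = exp(-r*dt) * [p*10.310000 + (1-p)*0.000000] = 4.946473
  V(3,3) = exp(-r*dt) * [p*0.000000 + (1-p)*0.000000] = 0.000000
  V(2,0) = exp(-r*dt) * [p*40.935147 + (1-p)*19.605721] = 29.824334
  V(2,1) = exp(-r*dt) * [p*19.605721 + (1-p)*4.946473] = 11.975896
  V(2,2) = exp(-r*dt) * [p*4.946473 + (1-p)*0.000000] = 2.373191
  V(1,0) = exp(-r*dt) * [p*29.824334 + (1-p)*11.975896] = 20.530140
  V(1,1) = exp(-r*dt) * [p*11.975896 + (1-p)*2.373191] = 6.978543
  V(0,0) = exp(-r*dt) * [p*20.530140 + (1-p)*6.978543] = 13.475019

Answer: Price = V(0,0) = 13.4750


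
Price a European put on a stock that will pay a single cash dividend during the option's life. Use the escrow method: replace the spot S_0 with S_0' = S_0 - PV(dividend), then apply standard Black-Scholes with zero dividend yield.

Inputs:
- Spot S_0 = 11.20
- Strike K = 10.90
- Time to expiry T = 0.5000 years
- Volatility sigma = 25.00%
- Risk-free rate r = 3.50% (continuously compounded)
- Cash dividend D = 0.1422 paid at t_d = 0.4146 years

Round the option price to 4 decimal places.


Answer: Price = 0.6047

Derivation:
PV(D) = D * exp(-r * t_d) = 0.1422 * 0.98559378 = 0.14015144
S_0' = S_0 - PV(D) = 11.2000 - 0.14015144 = 11.05984856
d1 = (ln(S_0'/K) + (r + sigma^2/2)*T) / (sigma*sqrt(T)) = 0.26973869
d2 = d1 - sigma*sqrt(T) = 0.09296200
exp(-rT) = 0.98265224
N(-d1) = 0.39368065; N(-d2) = 0.46296688
P = K * exp(-rT) * N(-d2) - S_0' * N(-d1) = 10.9000 * 0.98265224 * 0.46296688 - 11.05984856 * 0.39368065 = 0.6047


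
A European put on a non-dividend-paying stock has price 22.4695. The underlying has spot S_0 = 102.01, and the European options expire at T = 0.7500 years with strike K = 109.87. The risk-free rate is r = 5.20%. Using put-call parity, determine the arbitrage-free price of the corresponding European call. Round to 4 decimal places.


Put-call parity: C - P = S_0 * exp(-qT) - K * exp(-rT).
S_0 * exp(-qT) = 102.0100 * 1.00000000 = 102.01000000
K * exp(-rT) = 109.8700 * 0.96175071 = 105.66755041
C = P + S*exp(-qT) - K*exp(-rT)
C = 22.4695 + 102.01000000 - 105.66755041 = 18.8119

Answer: Call price = 18.8119


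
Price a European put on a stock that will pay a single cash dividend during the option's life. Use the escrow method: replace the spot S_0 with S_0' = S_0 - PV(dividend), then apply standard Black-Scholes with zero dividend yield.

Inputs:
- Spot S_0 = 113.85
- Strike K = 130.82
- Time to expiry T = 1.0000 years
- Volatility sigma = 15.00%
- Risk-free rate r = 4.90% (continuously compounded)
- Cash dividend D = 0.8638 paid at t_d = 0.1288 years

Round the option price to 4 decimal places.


PV(D) = D * exp(-r * t_d) = 0.8638 * 0.99370867 = 0.85836555
S_0' = S_0 - PV(D) = 113.8500 - 0.85836555 = 112.99163445
d1 = (ln(S_0'/K) + (r + sigma^2/2)*T) / (sigma*sqrt(T)) = -0.57505699
d2 = d1 - sigma*sqrt(T) = -0.72505699
exp(-rT) = 0.95218113
N(-d1) = 0.71737362; N(-d2) = 0.76579146
P = K * exp(-rT) * N(-d2) - S_0' * N(-d1) = 130.8200 * 0.95218113 * 0.76579146 - 112.99163445 * 0.71737362 = 14.3331

Answer: Price = 14.3331


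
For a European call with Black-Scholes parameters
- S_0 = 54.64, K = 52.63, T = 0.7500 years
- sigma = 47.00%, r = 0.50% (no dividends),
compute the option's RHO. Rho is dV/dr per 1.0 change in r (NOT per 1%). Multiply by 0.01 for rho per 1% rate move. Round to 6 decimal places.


d1 = 0.3048100254; d2 = -0.1022219144
phi(d1) = 0.3808334613; exp(-qT) = 1.0000000000; exp(-rT) = 0.9962570225
N(d2) = 0.4592902668
Rho = K*T*exp(-rT)*N(d2) = 52.6300 * 0.7500 * 0.9962570225 * 0.4592902668 = 18.061477

Answer: Rho = 18.061477


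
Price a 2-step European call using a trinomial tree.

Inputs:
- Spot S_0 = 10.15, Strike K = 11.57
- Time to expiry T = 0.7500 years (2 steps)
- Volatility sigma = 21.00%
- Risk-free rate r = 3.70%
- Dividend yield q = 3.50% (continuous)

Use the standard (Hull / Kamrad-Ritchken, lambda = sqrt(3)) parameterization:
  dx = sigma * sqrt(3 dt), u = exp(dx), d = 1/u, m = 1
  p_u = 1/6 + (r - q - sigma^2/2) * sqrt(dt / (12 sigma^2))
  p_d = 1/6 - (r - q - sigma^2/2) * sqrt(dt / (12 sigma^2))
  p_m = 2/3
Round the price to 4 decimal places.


Answer: Price = V(0,0) = 0.3094

Derivation:
dt = T/N = 0.375000; dx = sigma*sqrt(3*dt) = 0.222739
u = exp(dx) = 1.249494; d = 1/u = 0.800324
p_u = 0.149789, p_m = 0.666667, p_d = 0.183545
Discount per step: exp(-r*dt) = 0.986221
Stock lattice S(k, j) with j the centered position index:
  k=0: S(0,+0) = 10.1500
  k=1: S(1,-1) = 8.1233; S(1,+0) = 10.1500; S(1,+1) = 12.6824
  k=2: S(2,-2) = 6.5013; S(2,-1) = 8.1233; S(2,+0) = 10.1500; S(2,+1) = 12.6824; S(2,+2) = 15.8465
Terminal payoffs V(N, j) = max(S_T - K, 0):
  V(2,-2) = 0.000000; V(2,-1) = 0.000000; V(2,+0) = 0.000000; V(2,+1) = 1.112364; V(2,+2) = 4.276537
Backward induction: V(k, j) = exp(-r*dt) * [p_u * V(k+1, j+1) + p_m * V(k+1, j) + p_d * V(k+1, j-1)]
  V(1,-1) = exp(-r*dt) * [p_u*0.000000 + p_m*0.000000 + p_d*0.000000] = 0.000000
  V(1,+0) = exp(-r*dt) * [p_u*1.112364 + p_m*0.000000 + p_d*0.000000] = 0.164324
  V(1,+1) = exp(-r*dt) * [p_u*4.276537 + p_m*1.112364 + p_d*0.000000] = 1.363108
  V(0,+0) = exp(-r*dt) * [p_u*1.363108 + p_m*0.164324 + p_d*0.000000] = 0.309404


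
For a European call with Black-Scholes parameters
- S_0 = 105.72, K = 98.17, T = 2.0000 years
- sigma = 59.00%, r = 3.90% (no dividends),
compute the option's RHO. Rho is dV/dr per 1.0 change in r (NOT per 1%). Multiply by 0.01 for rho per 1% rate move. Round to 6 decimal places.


d1 = 0.5994748461; d2 = -0.2349111557
phi(d1) = 0.3333295700; exp(-qT) = 1.0000000000; exp(-rT) = 0.9249644265
N(d2) = 0.4071388454
Rho = K*T*exp(-rT)*N(d2) = 98.1700 * 2.0000 * 0.9249644265 * 0.4071388454 = 73.939474

Answer: Rho = 73.939474


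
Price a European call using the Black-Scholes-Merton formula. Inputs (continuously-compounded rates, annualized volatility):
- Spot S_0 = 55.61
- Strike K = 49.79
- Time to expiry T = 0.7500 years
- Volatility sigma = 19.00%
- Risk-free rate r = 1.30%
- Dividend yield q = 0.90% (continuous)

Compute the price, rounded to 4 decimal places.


d1 = (ln(S/K) + (r - q + 0.5*sigma^2) * T) / (sigma * sqrt(T)) = 0.77235112
d2 = d1 - sigma * sqrt(T) = 0.60780629
exp(-rT) = 0.99029738; exp(-qT) = 0.99327273
C = S_0 * exp(-qT) * N(d1) - K * exp(-rT) * N(d2)
N(d1) = 0.78004675; N(d2) = 0.72834202
C = 55.6100 * 0.99327273 * 0.78004675 - 49.7900 * 0.99029738 * 0.72834202 = 7.1743

Answer: Price = 7.1743


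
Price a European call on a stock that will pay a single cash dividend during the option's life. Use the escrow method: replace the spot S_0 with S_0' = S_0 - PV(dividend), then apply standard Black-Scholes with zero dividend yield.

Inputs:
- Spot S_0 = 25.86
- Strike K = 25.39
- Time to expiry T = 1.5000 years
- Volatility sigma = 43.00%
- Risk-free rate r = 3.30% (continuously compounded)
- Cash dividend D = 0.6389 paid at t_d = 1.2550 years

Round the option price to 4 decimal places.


Answer: Price = 5.6902

Derivation:
PV(D) = D * exp(-r * t_d) = 0.6389 * 0.95943088 = 0.61298039
S_0' = S_0 - PV(D) = 25.8600 - 0.61298039 = 25.24701961
d1 = (ln(S_0'/K) + (r + sigma^2/2)*T) / (sigma*sqrt(T)) = 0.34658897
d2 = d1 - sigma*sqrt(T) = -0.18005132
exp(-rT) = 0.95170516
N(d1) = 0.63554993; N(d2) = 0.42855614
C = S_0' * N(d1) - K * exp(-rT) * N(d2) = 25.24701961 * 0.63554993 - 25.3900 * 0.95170516 * 0.42855614 = 5.6902


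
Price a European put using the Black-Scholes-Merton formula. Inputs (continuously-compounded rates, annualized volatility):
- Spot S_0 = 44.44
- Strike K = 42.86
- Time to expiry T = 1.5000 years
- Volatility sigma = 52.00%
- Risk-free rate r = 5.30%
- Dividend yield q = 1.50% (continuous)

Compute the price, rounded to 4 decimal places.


d1 = (ln(S/K) + (r - q + 0.5*sigma^2) * T) / (sigma * sqrt(T)) = 0.46477651
d2 = d1 - sigma * sqrt(T) = -0.17209083
exp(-rT) = 0.92357802; exp(-qT) = 0.97775124
P = K * exp(-rT) * N(-d2) - S_0 * exp(-qT) * N(-d1)
N(-d1) = 0.32104576; N(-d2) = 0.56831694
P = 42.8600 * 0.92357802 * 0.56831694 - 44.4400 * 0.97775124 * 0.32104576 = 8.5467

Answer: Price = 8.5467


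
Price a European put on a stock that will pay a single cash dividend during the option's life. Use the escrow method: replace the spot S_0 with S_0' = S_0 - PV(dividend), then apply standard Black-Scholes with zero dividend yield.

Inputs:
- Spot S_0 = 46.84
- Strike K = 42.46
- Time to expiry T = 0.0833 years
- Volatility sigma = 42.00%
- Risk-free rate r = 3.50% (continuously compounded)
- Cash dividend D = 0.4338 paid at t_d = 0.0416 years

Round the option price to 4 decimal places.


Answer: Price = 0.6952

Derivation:
PV(D) = D * exp(-r * t_d) = 0.4338 * 0.99854506 = 0.43316885
S_0' = S_0 - PV(D) = 46.8400 - 0.43316885 = 46.40683115
d1 = (ln(S_0'/K) + (r + sigma^2/2)*T) / (sigma*sqrt(T)) = 0.81791242
d2 = d1 - sigma*sqrt(T) = 0.69669311
exp(-rT) = 0.99708875
N(-d1) = 0.20670360; N(-d2) = 0.24299743
P = K * exp(-rT) * N(-d2) - S_0' * N(-d1) = 42.4600 * 0.99708875 * 0.24299743 - 46.40683115 * 0.20670360 = 0.6952


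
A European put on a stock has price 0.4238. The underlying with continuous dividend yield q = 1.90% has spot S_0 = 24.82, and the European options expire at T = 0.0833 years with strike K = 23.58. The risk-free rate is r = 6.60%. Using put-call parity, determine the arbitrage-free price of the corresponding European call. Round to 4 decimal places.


Put-call parity: C - P = S_0 * exp(-qT) - K * exp(-rT).
S_0 * exp(-qT) = 24.8200 * 0.99841855 = 24.78074846
K * exp(-rT) = 23.5800 * 0.99451729 = 23.45071759
C = P + S*exp(-qT) - K*exp(-rT)
C = 0.4238 + 24.78074846 - 23.45071759 = 1.7538

Answer: Call price = 1.7538


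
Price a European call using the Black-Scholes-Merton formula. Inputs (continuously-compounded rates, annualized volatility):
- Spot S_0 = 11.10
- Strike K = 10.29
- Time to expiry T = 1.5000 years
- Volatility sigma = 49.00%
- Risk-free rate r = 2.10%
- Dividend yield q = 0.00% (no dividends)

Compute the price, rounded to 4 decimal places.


d1 = (ln(S/K) + (r - q + 0.5*sigma^2) * T) / (sigma * sqrt(T)) = 0.47881286
d2 = d1 - sigma * sqrt(T) = -0.12131213
exp(-rT) = 0.96899096; exp(-qT) = 1.00000000
C = S_0 * exp(-qT) * N(d1) - K * exp(-rT) * N(d2)
N(d1) = 0.68396411; N(d2) = 0.45172191
C = 11.1000 * 1.00000000 * 0.68396411 - 10.2900 * 0.96899096 * 0.45172191 = 3.0879

Answer: Price = 3.0879


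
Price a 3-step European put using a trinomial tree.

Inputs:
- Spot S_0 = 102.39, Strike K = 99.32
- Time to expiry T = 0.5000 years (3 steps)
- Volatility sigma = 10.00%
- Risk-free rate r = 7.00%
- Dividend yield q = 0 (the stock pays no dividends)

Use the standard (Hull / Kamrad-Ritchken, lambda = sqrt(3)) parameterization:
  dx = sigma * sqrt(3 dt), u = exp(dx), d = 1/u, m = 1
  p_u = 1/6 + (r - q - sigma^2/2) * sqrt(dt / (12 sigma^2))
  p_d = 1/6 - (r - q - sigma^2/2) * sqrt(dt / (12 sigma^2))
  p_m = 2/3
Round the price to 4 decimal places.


dt = T/N = 0.166667; dx = sigma*sqrt(3*dt) = 0.070711
u = exp(dx) = 1.073271; d = 1/u = 0.931731
p_u = 0.243270, p_m = 0.666667, p_d = 0.090063
Discount per step: exp(-r*dt) = 0.988401
Stock lattice S(k, j) with j the centered position index:
  k=0: S(0,+0) = 102.3900
  k=1: S(1,-1) = 95.4000; S(1,+0) = 102.3900; S(1,+1) = 109.8922
  k=2: S(2,-2) = 88.8872; S(2,-1) = 95.4000; S(2,+0) = 102.3900; S(2,+1) = 109.8922; S(2,+2) = 117.9441
  k=3: S(3,-3) = 82.8190; S(3,-2) = 88.8872; S(3,-1) = 95.4000; S(3,+0) = 102.3900; S(3,+1) = 109.8922; S(3,+2) = 117.9441; S(3,+3) = 126.5859
Terminal payoffs V(N, j) = max(K - S_T, 0):
  V(3,-3) = 16.501040; V(3,-2) = 10.432840; V(3,-1) = 3.920020; V(3,+0) = 0.000000; V(3,+1) = 0.000000; V(3,+2) = 0.000000; V(3,+3) = 0.000000
Backward induction: V(k, j) = exp(-r*dt) * [p_u * V(k+1, j+1) + p_m * V(k+1, j) + p_d * V(k+1, j-1)]
  V(2,-2) = exp(-r*dt) * [p_u*3.920020 + p_m*10.432840 + p_d*16.501040] = 9.286019
  V(2,-1) = exp(-r*dt) * [p_u*0.000000 + p_m*3.920020 + p_d*10.432840] = 3.511753
  V(2,+0) = exp(-r*dt) * [p_u*0.000000 + p_m*0.000000 + p_d*3.920020] = 0.348955
  V(2,+1) = exp(-r*dt) * [p_u*0.000000 + p_m*0.000000 + p_d*0.000000] = 0.000000
  V(2,+2) = exp(-r*dt) * [p_u*0.000000 + p_m*0.000000 + p_d*0.000000] = 0.000000
  V(1,-1) = exp(-r*dt) * [p_u*0.348955 + p_m*3.511753 + p_d*9.286019] = 3.224550
  V(1,+0) = exp(-r*dt) * [p_u*0.000000 + p_m*0.348955 + p_d*3.511753] = 0.542551
  V(1,+1) = exp(-r*dt) * [p_u*0.000000 + p_m*0.000000 + p_d*0.348955] = 0.031064
  V(0,+0) = exp(-r*dt) * [p_u*0.031064 + p_m*0.542551 + p_d*3.224550] = 0.652020

Answer: Price = V(0,0) = 0.6520


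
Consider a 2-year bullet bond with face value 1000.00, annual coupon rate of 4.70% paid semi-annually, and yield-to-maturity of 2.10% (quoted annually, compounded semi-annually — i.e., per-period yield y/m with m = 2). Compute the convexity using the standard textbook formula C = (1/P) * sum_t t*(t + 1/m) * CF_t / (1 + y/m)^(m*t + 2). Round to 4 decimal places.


Answer: Convexity = 4.6815

Derivation:
Coupon per period c = face * coupon_rate / m = 23.500000
Periods per year m = 2; per-period yield y/m = 0.010500
Number of cashflows N = 4
Cashflows (t years, CF_t, discount factor 1/(1+y/m)^(m*t), PV):
  t = 0.5000: CF_t = 23.500000, DF = 0.989609, PV = 23.255814
  t = 1.0000: CF_t = 23.500000, DF = 0.979326, PV = 23.014165
  t = 1.5000: CF_t = 23.500000, DF = 0.969150, PV = 22.775027
  t = 2.0000: CF_t = 1023.500000, DF = 0.959080, PV = 981.618140
Price P = sum_t PV_t = 1050.663147
Convexity numerator sum_t t*(t + 1/m) * CF_t / (1+y/m)^(m*t + 2):
  t = 0.5000: term = 11.387514
  t = 1.0000: term = 33.807562
  t = 1.5000: term = 66.912542
  t = 2.0000: term = 4806.621716
Convexity = (1/P) * sum = 4918.729333 / 1050.663147 = 4.681547


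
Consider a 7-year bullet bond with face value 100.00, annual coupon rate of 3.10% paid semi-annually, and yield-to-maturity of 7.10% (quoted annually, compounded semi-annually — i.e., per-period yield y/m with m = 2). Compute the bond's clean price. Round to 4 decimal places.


Answer: Price = 78.2320

Derivation:
Coupon per period c = face * coupon_rate / m = 1.550000
Periods per year m = 2; per-period yield y/m = 0.035500
Number of cashflows N = 14
Cashflows (t years, CF_t, discount factor 1/(1+y/m)^(m*t), PV):
  t = 0.5000: CF_t = 1.550000, DF = 0.965717, PV = 1.496861
  t = 1.0000: CF_t = 1.550000, DF = 0.932609, PV = 1.445545
  t = 1.5000: CF_t = 1.550000, DF = 0.900637, PV = 1.395987
  t = 2.0000: CF_t = 1.550000, DF = 0.869760, PV = 1.348128
  t = 2.5000: CF_t = 1.550000, DF = 0.839942, PV = 1.301911
  t = 3.0000: CF_t = 1.550000, DF = 0.811147, PV = 1.257277
  t = 3.5000: CF_t = 1.550000, DF = 0.783338, PV = 1.214174
  t = 4.0000: CF_t = 1.550000, DF = 0.756483, PV = 1.172549
  t = 4.5000: CF_t = 1.550000, DF = 0.730549, PV = 1.132350
  t = 5.0000: CF_t = 1.550000, DF = 0.705503, PV = 1.093530
  t = 5.5000: CF_t = 1.550000, DF = 0.681316, PV = 1.056040
  t = 6.0000: CF_t = 1.550000, DF = 0.657959, PV = 1.019836
  t = 6.5000: CF_t = 1.550000, DF = 0.635402, PV = 0.984873
  t = 7.0000: CF_t = 101.550000, DF = 0.613619, PV = 62.312974
Price P = sum_t PV_t = 78.232037


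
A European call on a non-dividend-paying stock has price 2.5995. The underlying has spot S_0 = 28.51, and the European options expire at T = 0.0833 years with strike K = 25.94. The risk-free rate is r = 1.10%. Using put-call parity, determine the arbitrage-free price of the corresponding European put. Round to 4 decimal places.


Put-call parity: C - P = S_0 * exp(-qT) - K * exp(-rT).
S_0 * exp(-qT) = 28.5100 * 1.00000000 = 28.51000000
K * exp(-rT) = 25.9400 * 0.99908412 = 25.91624206
P = C - S*exp(-qT) + K*exp(-rT)
P = 2.5995 - 28.51000000 + 25.91624206 = 0.0057

Answer: Put price = 0.0057


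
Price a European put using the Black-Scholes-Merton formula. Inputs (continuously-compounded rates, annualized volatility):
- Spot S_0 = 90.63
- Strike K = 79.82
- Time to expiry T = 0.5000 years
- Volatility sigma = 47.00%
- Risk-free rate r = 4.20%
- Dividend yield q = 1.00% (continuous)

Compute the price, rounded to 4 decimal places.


d1 = (ln(S/K) + (r - q + 0.5*sigma^2) * T) / (sigma * sqrt(T)) = 0.59648575
d2 = d1 - sigma * sqrt(T) = 0.26414556
exp(-rT) = 0.97921896; exp(-qT) = 0.99501248
P = K * exp(-rT) * N(-d2) - S_0 * exp(-qT) * N(-d1)
N(-d1) = 0.27542539; N(-d2) = 0.39583388
P = 79.8200 * 0.97921896 * 0.39583388 - 90.6300 * 0.99501248 * 0.27542539 = 6.1016

Answer: Price = 6.1016


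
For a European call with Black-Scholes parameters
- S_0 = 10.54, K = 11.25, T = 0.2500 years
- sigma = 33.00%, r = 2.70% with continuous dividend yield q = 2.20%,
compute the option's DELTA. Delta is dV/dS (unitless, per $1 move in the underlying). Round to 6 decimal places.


d1 = -0.3050187002; d2 = -0.4700187002
phi(d1) = 0.3808092304; exp(-qT) = 0.9945150973; exp(-rT) = 0.9932727301
N(d1) = 0.3801759549
Delta = exp(-qT) * N(d1) = 0.9945150973 * 0.3801759549 = 0.378091

Answer: Delta = 0.378091


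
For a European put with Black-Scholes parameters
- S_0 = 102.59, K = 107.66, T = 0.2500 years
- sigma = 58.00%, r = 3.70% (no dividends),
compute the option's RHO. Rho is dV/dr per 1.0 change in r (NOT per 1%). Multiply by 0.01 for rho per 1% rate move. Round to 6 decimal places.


Answer: Rho = -16.268222

Derivation:
d1 = 0.0105598240; d2 = -0.2794401760
phi(d1) = 0.3989200380; exp(-qT) = 1.0000000000; exp(-rT) = 0.9907926496
N(-d2) = 0.6100464787
Rho = -K*T*exp(-rT)*N(-d2) = -107.6600 * 0.2500 * 0.9907926496 * 0.6100464787 = -16.268222


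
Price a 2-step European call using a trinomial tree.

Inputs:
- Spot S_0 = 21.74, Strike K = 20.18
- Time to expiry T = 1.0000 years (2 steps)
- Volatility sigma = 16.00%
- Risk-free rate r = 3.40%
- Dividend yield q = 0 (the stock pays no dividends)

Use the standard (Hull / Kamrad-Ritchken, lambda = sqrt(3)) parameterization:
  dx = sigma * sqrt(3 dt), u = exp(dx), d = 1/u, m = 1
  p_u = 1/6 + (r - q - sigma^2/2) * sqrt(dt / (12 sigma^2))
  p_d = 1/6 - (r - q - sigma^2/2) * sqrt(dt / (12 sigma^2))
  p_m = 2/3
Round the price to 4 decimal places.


Answer: Price = V(0,0) = 2.7510

Derivation:
dt = T/N = 0.500000; dx = sigma*sqrt(3*dt) = 0.195959
u = exp(dx) = 1.216477; d = 1/u = 0.822046
p_u = 0.193713, p_m = 0.666667, p_d = 0.139620
Discount per step: exp(-r*dt) = 0.983144
Stock lattice S(k, j) with j the centered position index:
  k=0: S(0,+0) = 21.7400
  k=1: S(1,-1) = 17.8713; S(1,+0) = 21.7400; S(1,+1) = 26.4462
  k=2: S(2,-2) = 14.6910; S(2,-1) = 17.8713; S(2,+0) = 21.7400; S(2,+1) = 26.4462; S(2,+2) = 32.1712
Terminal payoffs V(N, j) = max(S_T - K, 0):
  V(2,-2) = 0.000000; V(2,-1) = 0.000000; V(2,+0) = 1.560000; V(2,+1) = 6.266215; V(2,+2) = 11.991219
Backward induction: V(k, j) = exp(-r*dt) * [p_u * V(k+1, j+1) + p_m * V(k+1, j) + p_d * V(k+1, j-1)]
  V(1,-1) = exp(-r*dt) * [p_u*1.560000 + p_m*0.000000 + p_d*0.000000] = 0.297099
  V(1,+0) = exp(-r*dt) * [p_u*6.266215 + p_m*1.560000 + p_d*0.000000] = 2.215857
  V(1,+1) = exp(-r*dt) * [p_u*11.991219 + p_m*6.266215 + p_d*1.560000] = 6.604898
  V(0,+0) = exp(-r*dt) * [p_u*6.604898 + p_m*2.215857 + p_d*0.297099] = 2.751007


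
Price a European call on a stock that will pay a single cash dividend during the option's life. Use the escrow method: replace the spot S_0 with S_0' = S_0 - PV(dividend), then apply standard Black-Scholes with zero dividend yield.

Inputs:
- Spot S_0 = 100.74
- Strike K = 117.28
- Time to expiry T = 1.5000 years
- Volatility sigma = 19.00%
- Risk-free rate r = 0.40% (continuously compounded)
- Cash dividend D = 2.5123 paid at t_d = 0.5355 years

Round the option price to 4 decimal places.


Answer: Price = 3.3343

Derivation:
PV(D) = D * exp(-r * t_d) = 2.5123 * 0.99786029 = 2.50692441
S_0' = S_0 - PV(D) = 100.7400 - 2.50692441 = 98.23307559
d1 = (ln(S_0'/K) + (r + sigma^2/2)*T) / (sigma*sqrt(T)) = -0.61944700
d2 = d1 - sigma*sqrt(T) = -0.85214852
exp(-rT) = 0.99401796
N(d1) = 0.26781096; N(d2) = 0.19706583
C = S_0' * N(d1) - K * exp(-rT) * N(d2) = 98.23307559 * 0.26781096 - 117.2800 * 0.99401796 * 0.19706583 = 3.3343
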